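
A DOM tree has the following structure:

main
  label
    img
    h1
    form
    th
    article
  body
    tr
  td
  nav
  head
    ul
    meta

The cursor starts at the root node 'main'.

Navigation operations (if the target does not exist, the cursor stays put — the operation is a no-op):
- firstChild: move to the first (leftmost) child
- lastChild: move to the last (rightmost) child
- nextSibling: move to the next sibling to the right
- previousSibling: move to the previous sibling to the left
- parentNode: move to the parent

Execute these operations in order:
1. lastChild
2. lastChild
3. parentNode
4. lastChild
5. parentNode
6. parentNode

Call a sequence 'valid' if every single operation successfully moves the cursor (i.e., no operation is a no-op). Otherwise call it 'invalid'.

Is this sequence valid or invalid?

After 1 (lastChild): head
After 2 (lastChild): meta
After 3 (parentNode): head
After 4 (lastChild): meta
After 5 (parentNode): head
After 6 (parentNode): main

Answer: valid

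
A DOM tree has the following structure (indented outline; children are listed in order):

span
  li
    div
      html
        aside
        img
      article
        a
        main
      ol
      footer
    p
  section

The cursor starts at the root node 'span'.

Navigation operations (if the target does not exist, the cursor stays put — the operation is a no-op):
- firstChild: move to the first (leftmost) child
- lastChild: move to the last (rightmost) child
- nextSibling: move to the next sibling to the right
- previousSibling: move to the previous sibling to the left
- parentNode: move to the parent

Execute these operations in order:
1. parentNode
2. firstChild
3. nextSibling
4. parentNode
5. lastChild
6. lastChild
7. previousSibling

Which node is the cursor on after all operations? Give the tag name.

After 1 (parentNode): span (no-op, stayed)
After 2 (firstChild): li
After 3 (nextSibling): section
After 4 (parentNode): span
After 5 (lastChild): section
After 6 (lastChild): section (no-op, stayed)
After 7 (previousSibling): li

Answer: li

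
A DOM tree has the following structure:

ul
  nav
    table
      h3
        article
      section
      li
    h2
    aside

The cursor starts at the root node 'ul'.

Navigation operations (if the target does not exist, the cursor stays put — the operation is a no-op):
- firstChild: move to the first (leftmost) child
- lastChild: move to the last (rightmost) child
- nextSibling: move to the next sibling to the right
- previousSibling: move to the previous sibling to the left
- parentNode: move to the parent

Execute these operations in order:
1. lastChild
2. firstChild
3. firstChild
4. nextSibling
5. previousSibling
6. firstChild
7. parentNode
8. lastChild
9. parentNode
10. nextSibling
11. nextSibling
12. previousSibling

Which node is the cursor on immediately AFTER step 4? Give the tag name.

After 1 (lastChild): nav
After 2 (firstChild): table
After 3 (firstChild): h3
After 4 (nextSibling): section

Answer: section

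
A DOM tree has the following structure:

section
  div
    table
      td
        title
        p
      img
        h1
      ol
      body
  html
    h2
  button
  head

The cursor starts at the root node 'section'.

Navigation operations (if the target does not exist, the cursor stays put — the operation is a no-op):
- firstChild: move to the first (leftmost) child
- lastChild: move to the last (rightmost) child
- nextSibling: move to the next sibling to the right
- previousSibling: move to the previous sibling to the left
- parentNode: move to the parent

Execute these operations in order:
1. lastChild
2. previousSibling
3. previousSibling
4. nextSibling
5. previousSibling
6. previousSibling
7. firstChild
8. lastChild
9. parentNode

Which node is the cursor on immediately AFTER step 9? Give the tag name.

Answer: table

Derivation:
After 1 (lastChild): head
After 2 (previousSibling): button
After 3 (previousSibling): html
After 4 (nextSibling): button
After 5 (previousSibling): html
After 6 (previousSibling): div
After 7 (firstChild): table
After 8 (lastChild): body
After 9 (parentNode): table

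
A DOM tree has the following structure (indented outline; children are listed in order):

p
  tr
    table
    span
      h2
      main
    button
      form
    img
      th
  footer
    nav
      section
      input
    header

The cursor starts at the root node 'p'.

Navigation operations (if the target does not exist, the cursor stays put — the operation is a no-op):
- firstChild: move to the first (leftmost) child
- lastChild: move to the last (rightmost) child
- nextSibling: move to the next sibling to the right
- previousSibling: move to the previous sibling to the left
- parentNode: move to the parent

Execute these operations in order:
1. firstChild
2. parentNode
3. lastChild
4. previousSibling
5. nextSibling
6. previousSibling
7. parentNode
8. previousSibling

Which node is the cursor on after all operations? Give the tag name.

Answer: p

Derivation:
After 1 (firstChild): tr
After 2 (parentNode): p
After 3 (lastChild): footer
After 4 (previousSibling): tr
After 5 (nextSibling): footer
After 6 (previousSibling): tr
After 7 (parentNode): p
After 8 (previousSibling): p (no-op, stayed)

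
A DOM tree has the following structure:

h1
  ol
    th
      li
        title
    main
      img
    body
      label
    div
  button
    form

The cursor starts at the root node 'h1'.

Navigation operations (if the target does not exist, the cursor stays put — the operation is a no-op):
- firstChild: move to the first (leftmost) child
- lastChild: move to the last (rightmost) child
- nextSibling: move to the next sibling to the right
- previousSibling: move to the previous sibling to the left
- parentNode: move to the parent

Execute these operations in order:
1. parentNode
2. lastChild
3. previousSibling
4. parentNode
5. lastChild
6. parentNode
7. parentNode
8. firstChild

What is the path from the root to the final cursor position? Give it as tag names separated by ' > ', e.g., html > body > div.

Answer: h1 > ol

Derivation:
After 1 (parentNode): h1 (no-op, stayed)
After 2 (lastChild): button
After 3 (previousSibling): ol
After 4 (parentNode): h1
After 5 (lastChild): button
After 6 (parentNode): h1
After 7 (parentNode): h1 (no-op, stayed)
After 8 (firstChild): ol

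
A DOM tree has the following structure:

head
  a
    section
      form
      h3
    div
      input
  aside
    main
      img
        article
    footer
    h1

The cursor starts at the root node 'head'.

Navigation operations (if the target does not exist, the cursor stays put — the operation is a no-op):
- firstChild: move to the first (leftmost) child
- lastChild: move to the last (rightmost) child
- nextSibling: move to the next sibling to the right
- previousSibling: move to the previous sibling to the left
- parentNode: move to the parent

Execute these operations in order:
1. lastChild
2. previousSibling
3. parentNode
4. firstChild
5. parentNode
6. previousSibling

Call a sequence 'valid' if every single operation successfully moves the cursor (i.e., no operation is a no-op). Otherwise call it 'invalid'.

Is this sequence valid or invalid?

Answer: invalid

Derivation:
After 1 (lastChild): aside
After 2 (previousSibling): a
After 3 (parentNode): head
After 4 (firstChild): a
After 5 (parentNode): head
After 6 (previousSibling): head (no-op, stayed)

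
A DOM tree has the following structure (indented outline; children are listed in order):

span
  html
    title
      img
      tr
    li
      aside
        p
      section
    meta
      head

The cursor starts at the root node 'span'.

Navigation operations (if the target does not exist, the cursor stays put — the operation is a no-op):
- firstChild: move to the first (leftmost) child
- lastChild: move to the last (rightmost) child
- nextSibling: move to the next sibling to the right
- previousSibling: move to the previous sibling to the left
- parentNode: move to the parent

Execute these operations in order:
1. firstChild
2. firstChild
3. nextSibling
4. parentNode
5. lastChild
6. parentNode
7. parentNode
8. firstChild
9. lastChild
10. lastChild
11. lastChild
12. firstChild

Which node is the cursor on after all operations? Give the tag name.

Answer: head

Derivation:
After 1 (firstChild): html
After 2 (firstChild): title
After 3 (nextSibling): li
After 4 (parentNode): html
After 5 (lastChild): meta
After 6 (parentNode): html
After 7 (parentNode): span
After 8 (firstChild): html
After 9 (lastChild): meta
After 10 (lastChild): head
After 11 (lastChild): head (no-op, stayed)
After 12 (firstChild): head (no-op, stayed)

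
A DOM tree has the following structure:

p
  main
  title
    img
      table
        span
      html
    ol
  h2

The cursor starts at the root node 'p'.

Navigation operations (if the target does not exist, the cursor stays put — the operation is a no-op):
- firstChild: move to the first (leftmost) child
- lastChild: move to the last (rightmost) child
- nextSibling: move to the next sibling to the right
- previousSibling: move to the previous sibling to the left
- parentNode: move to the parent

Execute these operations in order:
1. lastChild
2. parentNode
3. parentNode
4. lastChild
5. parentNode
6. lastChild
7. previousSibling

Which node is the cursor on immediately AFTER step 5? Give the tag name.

After 1 (lastChild): h2
After 2 (parentNode): p
After 3 (parentNode): p (no-op, stayed)
After 4 (lastChild): h2
After 5 (parentNode): p

Answer: p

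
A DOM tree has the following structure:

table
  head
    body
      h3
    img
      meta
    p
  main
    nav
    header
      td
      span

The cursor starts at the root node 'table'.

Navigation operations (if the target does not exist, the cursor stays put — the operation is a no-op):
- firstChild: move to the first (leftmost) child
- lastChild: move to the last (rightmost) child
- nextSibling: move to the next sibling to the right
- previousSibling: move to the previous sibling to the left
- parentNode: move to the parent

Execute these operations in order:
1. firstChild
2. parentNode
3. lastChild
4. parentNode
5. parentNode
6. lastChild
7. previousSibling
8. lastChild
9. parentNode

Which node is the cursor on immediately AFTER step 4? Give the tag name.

After 1 (firstChild): head
After 2 (parentNode): table
After 3 (lastChild): main
After 4 (parentNode): table

Answer: table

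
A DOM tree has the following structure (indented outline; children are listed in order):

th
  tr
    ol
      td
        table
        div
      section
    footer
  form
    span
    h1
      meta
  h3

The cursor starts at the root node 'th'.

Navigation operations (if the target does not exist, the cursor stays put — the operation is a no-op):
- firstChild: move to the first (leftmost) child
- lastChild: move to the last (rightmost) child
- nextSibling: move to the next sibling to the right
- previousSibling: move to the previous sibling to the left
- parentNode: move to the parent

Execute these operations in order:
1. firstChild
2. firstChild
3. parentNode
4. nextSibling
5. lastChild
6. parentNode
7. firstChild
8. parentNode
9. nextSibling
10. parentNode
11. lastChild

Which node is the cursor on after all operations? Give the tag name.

Answer: h3

Derivation:
After 1 (firstChild): tr
After 2 (firstChild): ol
After 3 (parentNode): tr
After 4 (nextSibling): form
After 5 (lastChild): h1
After 6 (parentNode): form
After 7 (firstChild): span
After 8 (parentNode): form
After 9 (nextSibling): h3
After 10 (parentNode): th
After 11 (lastChild): h3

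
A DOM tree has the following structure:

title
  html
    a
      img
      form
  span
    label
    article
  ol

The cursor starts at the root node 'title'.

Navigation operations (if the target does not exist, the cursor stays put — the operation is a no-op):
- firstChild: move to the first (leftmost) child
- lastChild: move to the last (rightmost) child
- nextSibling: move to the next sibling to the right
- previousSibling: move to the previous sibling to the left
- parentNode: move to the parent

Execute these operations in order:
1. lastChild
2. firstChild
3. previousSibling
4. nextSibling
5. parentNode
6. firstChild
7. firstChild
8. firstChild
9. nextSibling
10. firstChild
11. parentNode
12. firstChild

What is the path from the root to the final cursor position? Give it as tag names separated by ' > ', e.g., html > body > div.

After 1 (lastChild): ol
After 2 (firstChild): ol (no-op, stayed)
After 3 (previousSibling): span
After 4 (nextSibling): ol
After 5 (parentNode): title
After 6 (firstChild): html
After 7 (firstChild): a
After 8 (firstChild): img
After 9 (nextSibling): form
After 10 (firstChild): form (no-op, stayed)
After 11 (parentNode): a
After 12 (firstChild): img

Answer: title > html > a > img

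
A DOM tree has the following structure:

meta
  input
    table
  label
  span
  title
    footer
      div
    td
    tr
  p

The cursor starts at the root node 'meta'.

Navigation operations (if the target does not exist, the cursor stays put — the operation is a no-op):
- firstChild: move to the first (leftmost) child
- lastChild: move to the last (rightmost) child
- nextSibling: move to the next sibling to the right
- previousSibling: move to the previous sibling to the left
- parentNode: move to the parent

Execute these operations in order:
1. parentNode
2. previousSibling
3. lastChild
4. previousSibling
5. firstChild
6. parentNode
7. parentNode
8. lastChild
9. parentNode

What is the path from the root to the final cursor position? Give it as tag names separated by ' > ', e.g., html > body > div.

Answer: meta

Derivation:
After 1 (parentNode): meta (no-op, stayed)
After 2 (previousSibling): meta (no-op, stayed)
After 3 (lastChild): p
After 4 (previousSibling): title
After 5 (firstChild): footer
After 6 (parentNode): title
After 7 (parentNode): meta
After 8 (lastChild): p
After 9 (parentNode): meta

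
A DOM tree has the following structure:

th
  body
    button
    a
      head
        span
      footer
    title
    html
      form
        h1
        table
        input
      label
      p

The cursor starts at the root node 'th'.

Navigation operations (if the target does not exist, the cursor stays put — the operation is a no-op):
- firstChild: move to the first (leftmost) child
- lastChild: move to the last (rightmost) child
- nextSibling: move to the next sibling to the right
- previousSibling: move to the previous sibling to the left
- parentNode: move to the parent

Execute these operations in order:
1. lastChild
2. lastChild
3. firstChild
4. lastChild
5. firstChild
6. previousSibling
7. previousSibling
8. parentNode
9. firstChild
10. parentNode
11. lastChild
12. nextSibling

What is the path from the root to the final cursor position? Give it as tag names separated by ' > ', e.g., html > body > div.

After 1 (lastChild): body
After 2 (lastChild): html
After 3 (firstChild): form
After 4 (lastChild): input
After 5 (firstChild): input (no-op, stayed)
After 6 (previousSibling): table
After 7 (previousSibling): h1
After 8 (parentNode): form
After 9 (firstChild): h1
After 10 (parentNode): form
After 11 (lastChild): input
After 12 (nextSibling): input (no-op, stayed)

Answer: th > body > html > form > input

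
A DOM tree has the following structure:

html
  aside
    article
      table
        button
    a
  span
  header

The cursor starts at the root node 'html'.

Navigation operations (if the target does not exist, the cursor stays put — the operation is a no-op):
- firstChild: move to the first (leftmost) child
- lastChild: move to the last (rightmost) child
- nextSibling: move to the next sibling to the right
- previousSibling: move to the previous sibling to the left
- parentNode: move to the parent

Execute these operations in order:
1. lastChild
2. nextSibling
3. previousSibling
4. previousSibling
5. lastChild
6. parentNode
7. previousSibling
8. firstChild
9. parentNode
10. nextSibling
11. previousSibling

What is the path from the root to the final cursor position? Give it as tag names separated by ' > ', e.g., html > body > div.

After 1 (lastChild): header
After 2 (nextSibling): header (no-op, stayed)
After 3 (previousSibling): span
After 4 (previousSibling): aside
After 5 (lastChild): a
After 6 (parentNode): aside
After 7 (previousSibling): aside (no-op, stayed)
After 8 (firstChild): article
After 9 (parentNode): aside
After 10 (nextSibling): span
After 11 (previousSibling): aside

Answer: html > aside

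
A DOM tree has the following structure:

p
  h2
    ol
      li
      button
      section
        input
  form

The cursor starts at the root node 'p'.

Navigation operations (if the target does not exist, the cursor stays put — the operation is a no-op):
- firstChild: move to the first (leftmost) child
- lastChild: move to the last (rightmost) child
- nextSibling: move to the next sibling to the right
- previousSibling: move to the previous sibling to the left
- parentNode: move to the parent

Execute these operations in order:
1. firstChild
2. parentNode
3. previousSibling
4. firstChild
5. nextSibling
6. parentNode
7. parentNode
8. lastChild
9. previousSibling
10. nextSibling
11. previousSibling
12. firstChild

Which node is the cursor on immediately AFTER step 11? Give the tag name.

Answer: h2

Derivation:
After 1 (firstChild): h2
After 2 (parentNode): p
After 3 (previousSibling): p (no-op, stayed)
After 4 (firstChild): h2
After 5 (nextSibling): form
After 6 (parentNode): p
After 7 (parentNode): p (no-op, stayed)
After 8 (lastChild): form
After 9 (previousSibling): h2
After 10 (nextSibling): form
After 11 (previousSibling): h2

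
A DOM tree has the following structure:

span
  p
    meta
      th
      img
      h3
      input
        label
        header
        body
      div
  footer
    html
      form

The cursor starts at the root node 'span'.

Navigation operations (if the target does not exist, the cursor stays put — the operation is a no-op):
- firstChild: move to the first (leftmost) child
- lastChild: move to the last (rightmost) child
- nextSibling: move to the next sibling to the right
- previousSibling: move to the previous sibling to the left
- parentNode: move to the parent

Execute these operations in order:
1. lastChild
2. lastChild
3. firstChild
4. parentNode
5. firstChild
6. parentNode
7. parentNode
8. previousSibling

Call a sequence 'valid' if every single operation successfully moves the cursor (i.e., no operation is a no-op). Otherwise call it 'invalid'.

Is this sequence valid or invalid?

After 1 (lastChild): footer
After 2 (lastChild): html
After 3 (firstChild): form
After 4 (parentNode): html
After 5 (firstChild): form
After 6 (parentNode): html
After 7 (parentNode): footer
After 8 (previousSibling): p

Answer: valid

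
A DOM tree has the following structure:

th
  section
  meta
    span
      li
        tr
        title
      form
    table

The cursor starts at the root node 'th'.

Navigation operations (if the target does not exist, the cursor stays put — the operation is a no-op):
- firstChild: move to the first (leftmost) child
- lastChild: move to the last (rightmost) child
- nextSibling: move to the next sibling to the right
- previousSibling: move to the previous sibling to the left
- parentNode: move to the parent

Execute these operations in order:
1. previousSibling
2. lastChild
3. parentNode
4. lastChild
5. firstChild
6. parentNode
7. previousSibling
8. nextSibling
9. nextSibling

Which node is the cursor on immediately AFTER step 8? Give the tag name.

After 1 (previousSibling): th (no-op, stayed)
After 2 (lastChild): meta
After 3 (parentNode): th
After 4 (lastChild): meta
After 5 (firstChild): span
After 6 (parentNode): meta
After 7 (previousSibling): section
After 8 (nextSibling): meta

Answer: meta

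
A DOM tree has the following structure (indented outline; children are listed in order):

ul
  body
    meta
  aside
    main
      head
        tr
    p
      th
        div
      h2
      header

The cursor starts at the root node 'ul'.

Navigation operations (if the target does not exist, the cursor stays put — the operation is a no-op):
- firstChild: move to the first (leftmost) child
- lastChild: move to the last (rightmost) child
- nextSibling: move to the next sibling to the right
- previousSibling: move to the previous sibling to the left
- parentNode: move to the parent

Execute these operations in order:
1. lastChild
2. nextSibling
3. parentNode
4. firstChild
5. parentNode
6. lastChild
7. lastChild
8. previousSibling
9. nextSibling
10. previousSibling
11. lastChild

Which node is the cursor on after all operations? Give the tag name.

After 1 (lastChild): aside
After 2 (nextSibling): aside (no-op, stayed)
After 3 (parentNode): ul
After 4 (firstChild): body
After 5 (parentNode): ul
After 6 (lastChild): aside
After 7 (lastChild): p
After 8 (previousSibling): main
After 9 (nextSibling): p
After 10 (previousSibling): main
After 11 (lastChild): head

Answer: head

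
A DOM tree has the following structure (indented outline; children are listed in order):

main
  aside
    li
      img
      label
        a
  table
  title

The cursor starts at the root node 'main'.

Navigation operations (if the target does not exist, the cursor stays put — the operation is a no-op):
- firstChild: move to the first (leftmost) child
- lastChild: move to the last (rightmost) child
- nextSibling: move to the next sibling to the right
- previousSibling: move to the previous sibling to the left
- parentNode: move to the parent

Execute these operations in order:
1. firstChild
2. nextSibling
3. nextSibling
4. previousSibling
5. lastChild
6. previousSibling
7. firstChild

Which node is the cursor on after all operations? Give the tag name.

After 1 (firstChild): aside
After 2 (nextSibling): table
After 3 (nextSibling): title
After 4 (previousSibling): table
After 5 (lastChild): table (no-op, stayed)
After 6 (previousSibling): aside
After 7 (firstChild): li

Answer: li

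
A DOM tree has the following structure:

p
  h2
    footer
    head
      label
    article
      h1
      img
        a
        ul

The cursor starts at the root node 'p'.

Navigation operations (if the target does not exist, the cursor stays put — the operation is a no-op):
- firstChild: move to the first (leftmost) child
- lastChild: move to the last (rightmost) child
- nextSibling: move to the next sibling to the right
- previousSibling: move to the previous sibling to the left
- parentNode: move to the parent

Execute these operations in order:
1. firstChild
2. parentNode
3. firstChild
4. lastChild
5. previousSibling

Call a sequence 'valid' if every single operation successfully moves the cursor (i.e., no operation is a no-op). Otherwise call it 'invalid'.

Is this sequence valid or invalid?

After 1 (firstChild): h2
After 2 (parentNode): p
After 3 (firstChild): h2
After 4 (lastChild): article
After 5 (previousSibling): head

Answer: valid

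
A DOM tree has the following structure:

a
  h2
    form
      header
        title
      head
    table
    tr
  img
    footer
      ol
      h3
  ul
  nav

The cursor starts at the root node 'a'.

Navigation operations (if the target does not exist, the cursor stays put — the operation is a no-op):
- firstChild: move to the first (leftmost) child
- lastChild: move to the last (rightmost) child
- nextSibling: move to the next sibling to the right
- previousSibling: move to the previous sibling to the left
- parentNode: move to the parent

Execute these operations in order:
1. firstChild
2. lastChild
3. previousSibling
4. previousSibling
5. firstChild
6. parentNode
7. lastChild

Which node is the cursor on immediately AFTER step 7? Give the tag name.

Answer: head

Derivation:
After 1 (firstChild): h2
After 2 (lastChild): tr
After 3 (previousSibling): table
After 4 (previousSibling): form
After 5 (firstChild): header
After 6 (parentNode): form
After 7 (lastChild): head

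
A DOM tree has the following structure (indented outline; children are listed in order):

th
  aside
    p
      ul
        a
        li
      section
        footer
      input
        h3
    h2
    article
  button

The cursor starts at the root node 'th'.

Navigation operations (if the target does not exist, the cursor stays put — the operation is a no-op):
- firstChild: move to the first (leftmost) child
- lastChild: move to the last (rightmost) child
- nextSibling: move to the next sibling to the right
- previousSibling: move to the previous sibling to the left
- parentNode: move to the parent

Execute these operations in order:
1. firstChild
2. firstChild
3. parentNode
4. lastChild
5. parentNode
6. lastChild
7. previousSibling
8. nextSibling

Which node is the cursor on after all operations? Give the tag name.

Answer: article

Derivation:
After 1 (firstChild): aside
After 2 (firstChild): p
After 3 (parentNode): aside
After 4 (lastChild): article
After 5 (parentNode): aside
After 6 (lastChild): article
After 7 (previousSibling): h2
After 8 (nextSibling): article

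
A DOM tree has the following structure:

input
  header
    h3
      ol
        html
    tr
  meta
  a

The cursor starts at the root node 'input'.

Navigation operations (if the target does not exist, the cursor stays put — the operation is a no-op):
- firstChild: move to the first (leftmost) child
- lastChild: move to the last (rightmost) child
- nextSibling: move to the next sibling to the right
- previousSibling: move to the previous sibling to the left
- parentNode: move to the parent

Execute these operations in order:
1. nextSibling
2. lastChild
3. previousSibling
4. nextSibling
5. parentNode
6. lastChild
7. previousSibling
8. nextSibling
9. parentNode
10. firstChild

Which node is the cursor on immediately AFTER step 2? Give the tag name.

Answer: a

Derivation:
After 1 (nextSibling): input (no-op, stayed)
After 2 (lastChild): a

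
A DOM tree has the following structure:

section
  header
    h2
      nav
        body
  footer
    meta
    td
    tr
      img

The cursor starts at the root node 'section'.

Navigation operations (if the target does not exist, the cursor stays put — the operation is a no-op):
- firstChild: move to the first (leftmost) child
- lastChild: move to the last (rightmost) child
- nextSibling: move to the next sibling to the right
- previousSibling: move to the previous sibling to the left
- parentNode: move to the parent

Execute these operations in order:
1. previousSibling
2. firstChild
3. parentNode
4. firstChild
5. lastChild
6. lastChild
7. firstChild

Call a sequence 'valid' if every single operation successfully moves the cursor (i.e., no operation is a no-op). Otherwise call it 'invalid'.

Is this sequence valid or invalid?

Answer: invalid

Derivation:
After 1 (previousSibling): section (no-op, stayed)
After 2 (firstChild): header
After 3 (parentNode): section
After 4 (firstChild): header
After 5 (lastChild): h2
After 6 (lastChild): nav
After 7 (firstChild): body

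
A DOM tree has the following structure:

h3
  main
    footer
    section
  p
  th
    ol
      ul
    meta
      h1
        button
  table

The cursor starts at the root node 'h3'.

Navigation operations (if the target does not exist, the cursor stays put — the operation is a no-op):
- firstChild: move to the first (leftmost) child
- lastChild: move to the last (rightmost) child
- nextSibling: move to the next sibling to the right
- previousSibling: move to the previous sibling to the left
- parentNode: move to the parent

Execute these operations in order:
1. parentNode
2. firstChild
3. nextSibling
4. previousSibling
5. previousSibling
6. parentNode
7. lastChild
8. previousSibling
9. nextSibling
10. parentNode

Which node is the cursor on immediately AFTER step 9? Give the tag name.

Answer: table

Derivation:
After 1 (parentNode): h3 (no-op, stayed)
After 2 (firstChild): main
After 3 (nextSibling): p
After 4 (previousSibling): main
After 5 (previousSibling): main (no-op, stayed)
After 6 (parentNode): h3
After 7 (lastChild): table
After 8 (previousSibling): th
After 9 (nextSibling): table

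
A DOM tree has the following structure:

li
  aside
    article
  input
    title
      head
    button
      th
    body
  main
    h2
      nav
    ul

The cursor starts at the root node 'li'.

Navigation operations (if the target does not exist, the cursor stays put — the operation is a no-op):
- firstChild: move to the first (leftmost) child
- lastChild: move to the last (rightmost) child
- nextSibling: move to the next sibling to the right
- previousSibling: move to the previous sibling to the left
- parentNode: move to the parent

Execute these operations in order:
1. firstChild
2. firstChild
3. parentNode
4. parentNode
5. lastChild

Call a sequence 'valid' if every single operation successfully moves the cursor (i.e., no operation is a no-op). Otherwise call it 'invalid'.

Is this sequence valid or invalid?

After 1 (firstChild): aside
After 2 (firstChild): article
After 3 (parentNode): aside
After 4 (parentNode): li
After 5 (lastChild): main

Answer: valid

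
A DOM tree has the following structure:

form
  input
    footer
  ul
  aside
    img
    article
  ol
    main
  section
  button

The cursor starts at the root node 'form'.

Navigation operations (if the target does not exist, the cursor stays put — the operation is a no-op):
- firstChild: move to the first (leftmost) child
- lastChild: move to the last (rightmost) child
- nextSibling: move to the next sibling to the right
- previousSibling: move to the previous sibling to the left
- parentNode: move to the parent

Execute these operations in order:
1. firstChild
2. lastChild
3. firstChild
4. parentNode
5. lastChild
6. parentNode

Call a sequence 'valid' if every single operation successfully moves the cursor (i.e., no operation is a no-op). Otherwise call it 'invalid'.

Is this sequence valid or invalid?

Answer: invalid

Derivation:
After 1 (firstChild): input
After 2 (lastChild): footer
After 3 (firstChild): footer (no-op, stayed)
After 4 (parentNode): input
After 5 (lastChild): footer
After 6 (parentNode): input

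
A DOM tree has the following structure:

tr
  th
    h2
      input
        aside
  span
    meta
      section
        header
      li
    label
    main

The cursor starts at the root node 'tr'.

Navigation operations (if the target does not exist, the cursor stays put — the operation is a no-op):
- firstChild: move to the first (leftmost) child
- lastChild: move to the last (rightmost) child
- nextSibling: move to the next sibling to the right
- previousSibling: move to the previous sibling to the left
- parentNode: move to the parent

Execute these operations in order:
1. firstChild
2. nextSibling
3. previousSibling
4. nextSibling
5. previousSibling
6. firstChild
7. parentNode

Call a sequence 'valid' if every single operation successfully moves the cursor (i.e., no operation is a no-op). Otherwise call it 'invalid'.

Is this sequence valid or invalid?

After 1 (firstChild): th
After 2 (nextSibling): span
After 3 (previousSibling): th
After 4 (nextSibling): span
After 5 (previousSibling): th
After 6 (firstChild): h2
After 7 (parentNode): th

Answer: valid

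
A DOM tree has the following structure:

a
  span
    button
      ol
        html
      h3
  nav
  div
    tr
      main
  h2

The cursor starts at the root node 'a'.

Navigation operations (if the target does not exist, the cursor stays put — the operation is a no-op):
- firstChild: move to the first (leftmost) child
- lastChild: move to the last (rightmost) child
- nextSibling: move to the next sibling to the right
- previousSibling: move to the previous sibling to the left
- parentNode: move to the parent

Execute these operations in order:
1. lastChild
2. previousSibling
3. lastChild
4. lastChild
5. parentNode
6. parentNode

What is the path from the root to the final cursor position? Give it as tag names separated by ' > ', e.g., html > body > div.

After 1 (lastChild): h2
After 2 (previousSibling): div
After 3 (lastChild): tr
After 4 (lastChild): main
After 5 (parentNode): tr
After 6 (parentNode): div

Answer: a > div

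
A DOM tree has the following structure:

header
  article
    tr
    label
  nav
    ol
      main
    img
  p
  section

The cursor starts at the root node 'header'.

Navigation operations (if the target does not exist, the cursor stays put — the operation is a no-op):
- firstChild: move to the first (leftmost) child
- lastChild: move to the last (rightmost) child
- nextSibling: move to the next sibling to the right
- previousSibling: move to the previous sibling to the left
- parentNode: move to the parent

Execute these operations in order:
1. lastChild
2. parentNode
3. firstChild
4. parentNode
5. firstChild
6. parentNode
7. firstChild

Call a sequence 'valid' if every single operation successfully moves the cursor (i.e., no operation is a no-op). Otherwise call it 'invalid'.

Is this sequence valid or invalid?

After 1 (lastChild): section
After 2 (parentNode): header
After 3 (firstChild): article
After 4 (parentNode): header
After 5 (firstChild): article
After 6 (parentNode): header
After 7 (firstChild): article

Answer: valid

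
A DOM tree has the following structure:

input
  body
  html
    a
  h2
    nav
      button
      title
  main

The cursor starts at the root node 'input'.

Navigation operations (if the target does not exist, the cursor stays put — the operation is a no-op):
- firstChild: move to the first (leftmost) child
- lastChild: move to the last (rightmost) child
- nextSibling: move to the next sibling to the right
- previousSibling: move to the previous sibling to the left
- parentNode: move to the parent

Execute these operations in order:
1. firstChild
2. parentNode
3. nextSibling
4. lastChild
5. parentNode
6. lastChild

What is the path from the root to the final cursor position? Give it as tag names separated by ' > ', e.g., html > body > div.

Answer: input > main

Derivation:
After 1 (firstChild): body
After 2 (parentNode): input
After 3 (nextSibling): input (no-op, stayed)
After 4 (lastChild): main
After 5 (parentNode): input
After 6 (lastChild): main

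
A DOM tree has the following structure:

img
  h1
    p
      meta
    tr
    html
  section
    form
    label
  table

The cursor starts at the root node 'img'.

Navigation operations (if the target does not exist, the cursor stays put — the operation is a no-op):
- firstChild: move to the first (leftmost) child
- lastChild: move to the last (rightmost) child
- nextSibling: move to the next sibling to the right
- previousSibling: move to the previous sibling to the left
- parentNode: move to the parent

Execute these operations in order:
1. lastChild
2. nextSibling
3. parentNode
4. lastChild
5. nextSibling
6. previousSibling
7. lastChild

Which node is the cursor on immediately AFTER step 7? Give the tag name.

After 1 (lastChild): table
After 2 (nextSibling): table (no-op, stayed)
After 3 (parentNode): img
After 4 (lastChild): table
After 5 (nextSibling): table (no-op, stayed)
After 6 (previousSibling): section
After 7 (lastChild): label

Answer: label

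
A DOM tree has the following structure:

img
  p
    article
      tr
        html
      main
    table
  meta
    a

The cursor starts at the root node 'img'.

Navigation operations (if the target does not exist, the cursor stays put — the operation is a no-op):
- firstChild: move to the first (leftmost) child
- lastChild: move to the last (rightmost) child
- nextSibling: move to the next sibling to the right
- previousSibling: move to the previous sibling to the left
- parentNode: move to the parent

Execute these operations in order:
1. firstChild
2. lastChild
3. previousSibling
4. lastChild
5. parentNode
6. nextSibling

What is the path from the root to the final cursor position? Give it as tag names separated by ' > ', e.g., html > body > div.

Answer: img > p > table

Derivation:
After 1 (firstChild): p
After 2 (lastChild): table
After 3 (previousSibling): article
After 4 (lastChild): main
After 5 (parentNode): article
After 6 (nextSibling): table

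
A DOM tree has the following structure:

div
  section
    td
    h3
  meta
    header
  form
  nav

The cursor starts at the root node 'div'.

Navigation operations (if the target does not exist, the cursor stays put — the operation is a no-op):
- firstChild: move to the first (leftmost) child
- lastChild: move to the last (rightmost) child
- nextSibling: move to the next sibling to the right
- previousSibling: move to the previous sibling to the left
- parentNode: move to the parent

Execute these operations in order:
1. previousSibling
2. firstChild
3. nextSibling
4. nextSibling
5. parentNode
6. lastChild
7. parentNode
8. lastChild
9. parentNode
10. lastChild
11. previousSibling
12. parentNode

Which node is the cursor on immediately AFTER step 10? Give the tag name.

After 1 (previousSibling): div (no-op, stayed)
After 2 (firstChild): section
After 3 (nextSibling): meta
After 4 (nextSibling): form
After 5 (parentNode): div
After 6 (lastChild): nav
After 7 (parentNode): div
After 8 (lastChild): nav
After 9 (parentNode): div
After 10 (lastChild): nav

Answer: nav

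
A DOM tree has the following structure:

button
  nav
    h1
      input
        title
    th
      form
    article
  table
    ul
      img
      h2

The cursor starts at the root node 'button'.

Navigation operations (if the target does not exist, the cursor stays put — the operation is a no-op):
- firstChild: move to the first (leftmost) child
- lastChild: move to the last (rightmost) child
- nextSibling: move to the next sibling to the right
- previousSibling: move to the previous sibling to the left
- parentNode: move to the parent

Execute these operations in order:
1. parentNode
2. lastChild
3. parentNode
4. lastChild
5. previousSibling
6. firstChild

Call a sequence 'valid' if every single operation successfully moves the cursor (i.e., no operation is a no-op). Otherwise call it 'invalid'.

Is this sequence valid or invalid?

After 1 (parentNode): button (no-op, stayed)
After 2 (lastChild): table
After 3 (parentNode): button
After 4 (lastChild): table
After 5 (previousSibling): nav
After 6 (firstChild): h1

Answer: invalid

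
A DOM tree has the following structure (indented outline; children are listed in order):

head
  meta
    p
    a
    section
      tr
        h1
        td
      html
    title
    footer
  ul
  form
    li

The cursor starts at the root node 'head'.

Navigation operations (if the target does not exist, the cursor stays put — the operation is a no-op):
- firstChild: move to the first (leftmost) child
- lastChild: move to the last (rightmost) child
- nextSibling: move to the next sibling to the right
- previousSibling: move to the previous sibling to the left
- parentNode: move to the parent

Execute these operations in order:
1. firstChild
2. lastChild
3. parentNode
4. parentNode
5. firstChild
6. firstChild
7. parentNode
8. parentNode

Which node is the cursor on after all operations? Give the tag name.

Answer: head

Derivation:
After 1 (firstChild): meta
After 2 (lastChild): footer
After 3 (parentNode): meta
After 4 (parentNode): head
After 5 (firstChild): meta
After 6 (firstChild): p
After 7 (parentNode): meta
After 8 (parentNode): head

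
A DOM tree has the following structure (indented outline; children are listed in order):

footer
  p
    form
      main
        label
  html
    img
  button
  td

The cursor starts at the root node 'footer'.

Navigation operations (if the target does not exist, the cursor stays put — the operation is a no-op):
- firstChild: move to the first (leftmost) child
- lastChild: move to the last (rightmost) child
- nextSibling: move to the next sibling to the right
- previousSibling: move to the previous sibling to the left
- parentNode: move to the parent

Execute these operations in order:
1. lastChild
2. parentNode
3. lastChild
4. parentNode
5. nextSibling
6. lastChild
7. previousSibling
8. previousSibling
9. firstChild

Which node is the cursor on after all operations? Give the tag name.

Answer: img

Derivation:
After 1 (lastChild): td
After 2 (parentNode): footer
After 3 (lastChild): td
After 4 (parentNode): footer
After 5 (nextSibling): footer (no-op, stayed)
After 6 (lastChild): td
After 7 (previousSibling): button
After 8 (previousSibling): html
After 9 (firstChild): img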